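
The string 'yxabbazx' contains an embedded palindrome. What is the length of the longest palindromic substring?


Scanning 'yxabbazx' for palindromic substrings.
Substring at positions 2-5: 'abba'.
Check: reverse('abba') = 'abba' -> palindrome confirmed.
Neighbouring characters ('x' / 'z') break symmetry, so it cannot extend further.
No longer palindromic substring exists; longest length = 4

4


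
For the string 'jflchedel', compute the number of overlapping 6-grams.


String 'jflchedel' has length L = 9.
Number of overlapping n-grams = L - n + 1
Substituting: 9 - 6 + 1 = 4

4


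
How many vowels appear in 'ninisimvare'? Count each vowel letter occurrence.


Scanning each character of 'ninisimvare':
  Position 1: 'n' -> consonant (running count: 0)
  Position 2: 'i' -> vowel (running count: 1)
  Position 3: 'n' -> consonant (running count: 1)
  Position 4: 'i' -> vowel (running count: 2)
  Position 5: 's' -> consonant (running count: 2)
  Position 6: 'i' -> vowel (running count: 3)
  Position 7: 'm' -> consonant (running count: 3)
  Position 8: 'v' -> consonant (running count: 3)
  Position 9: 'a' -> vowel (running count: 4)
  Position 10: 'r' -> consonant (running count: 4)
  Position 11: 'e' -> vowel (running count: 5)
Total vowels: 5

5


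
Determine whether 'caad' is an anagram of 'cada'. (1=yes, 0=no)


Sort characters of 'caad': 'aacd'
Sort characters of 'cada': 'aacd'
Sorted forms match -> they ARE anagrams
Result: 1

1


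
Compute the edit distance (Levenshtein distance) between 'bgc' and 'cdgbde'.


Building DP table for s1='bgc' (len 3) and s2='cdgbde' (len 6):
       c  d  g  b  d  e
    0  1  2  3  4  5  6
  b 1  1  2  3  3  4  5
  g 2  2  2  2  3  4  5
  c 3  2  3  3  3  4  5
Edit distance = dp[3][6] = 5

5


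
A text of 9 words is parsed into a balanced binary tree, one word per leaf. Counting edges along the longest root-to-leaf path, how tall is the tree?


In a balanced binary tree with n leaves the deepest leaf is ceil(log2(n)) edges below the root.
log2(9) = 3.1699
ceil(3.1699) = 4
height (edges) = 4

4


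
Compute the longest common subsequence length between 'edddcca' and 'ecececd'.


DP table for LCS of 'edddcca' and 'ecececd':
       e  c  e  c  e  c  d
    0  0  0  0  0  0  0  0
  e 0  1  1  1  1  1  1  1
  d 0  1  1  1  1  1  1  2
  d 0  1  1  1  1  1  1  2
  d 0  1  1  1  1  1  1  2
  c 0  1  2  2  2  2  2  2
  c 0  1  2  2  3  3  3  3
  a 0  1  2  2  3  3  3  3
LCS: 'ecc'
LCS length = 3

3


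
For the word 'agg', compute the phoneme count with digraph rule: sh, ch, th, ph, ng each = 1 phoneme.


Parsing 'agg' greedily, digraphs first:
  'a' -> vowel phoneme (phonemes so far: 1)
  'g' -> consonant phoneme (phonemes so far: 2)
  'g' -> consonant phoneme (phonemes so far: 3)
Total phonemes: 3

3


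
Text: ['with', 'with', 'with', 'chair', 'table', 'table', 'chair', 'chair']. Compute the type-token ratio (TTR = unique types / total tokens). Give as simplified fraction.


Tokens: 8
Unique types: ('chair', 'table', 'with') = 3
TTR = 3/8
Already in lowest terms.

3/8


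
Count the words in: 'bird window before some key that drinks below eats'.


Counting words by splitting on spaces:
  Word 1: 'bird'
  Word 2: 'window'
  Word 3: 'before'
  Word 4: 'some'
  Word 5: 'key'
  Word 6: 'that'
  Word 7: 'drinks'
  Word 8: 'below'
  Word 9: 'eats'
Total words: 9

9


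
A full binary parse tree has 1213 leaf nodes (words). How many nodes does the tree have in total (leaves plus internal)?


Leaf nodes (terminals): 1213
Internal nodes = n - 1 = 1213 - 1 = 1212
Total = leaves + internal = 1213 + 1212 = 2425

2425


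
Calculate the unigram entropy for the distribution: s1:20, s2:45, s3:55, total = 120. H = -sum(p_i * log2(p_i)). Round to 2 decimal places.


Computing entropy H = -sum(p_i * log2(p_i)):
  s1: p = 20/120 = 0.1667, -p*log2(p) = 0.4308
  s2: p = 45/120 = 0.3750, -p*log2(p) = 0.5306
  s3: p = 55/120 = 0.4583, -p*log2(p) = 0.5159
H = sum of terms = 1.4773
Rounded to 2 decimals: 1.48

1.48


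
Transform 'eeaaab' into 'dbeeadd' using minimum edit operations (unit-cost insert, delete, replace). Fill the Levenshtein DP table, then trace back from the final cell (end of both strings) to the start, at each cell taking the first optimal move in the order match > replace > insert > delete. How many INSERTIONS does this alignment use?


Edit distance = 5. Backtracking from cell (6, 7) with preference match > replace > insert > delete,
then listing the resulting alignment 'eeaaab' -> 'dbeeadd' left to right:
  Step 1: insert 'd' [insertion #1]
  Step 2: replace e->b
  Step 3: keep 'e'
  Step 4: replace a->e
  Step 5: keep 'a'
  Step 6: replace a->d
  Step 7: replace b->d
Total insertions: 1

1


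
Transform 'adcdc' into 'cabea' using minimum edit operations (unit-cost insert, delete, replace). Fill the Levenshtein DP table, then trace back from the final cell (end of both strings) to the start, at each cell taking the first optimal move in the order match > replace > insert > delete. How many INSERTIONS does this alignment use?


Edit distance = 5. Backtracking from cell (5, 5) with preference match > replace > insert > delete,
then listing the resulting alignment 'adcdc' -> 'cabea' left to right:
  Step 1: replace a->c
  Step 2: replace d->a
  Step 3: replace c->b
  Step 4: replace d->e
  Step 5: replace c->a
Total insertions: 0

0


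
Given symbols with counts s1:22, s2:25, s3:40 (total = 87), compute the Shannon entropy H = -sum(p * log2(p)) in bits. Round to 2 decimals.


Computing entropy H = -sum(p_i * log2(p_i)):
  s1: p = 22/87 = 0.2529, -p*log2(p) = 0.5016
  s2: p = 25/87 = 0.2874, -p*log2(p) = 0.5170
  s3: p = 40/87 = 0.4598, -p*log2(p) = 0.5154
H = sum of terms = 1.5340
Rounded to 2 decimals: 1.53

1.53


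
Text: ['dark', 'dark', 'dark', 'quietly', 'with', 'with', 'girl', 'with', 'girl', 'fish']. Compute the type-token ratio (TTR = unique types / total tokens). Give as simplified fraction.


Tokens: 10
Unique types: ('dark', 'fish', 'girl', 'quietly', 'with') = 5
TTR = 5/10
Simplify: divide both by 5 -> 1/2
TTR = 1/2

1/2


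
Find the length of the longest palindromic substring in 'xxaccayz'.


Scanning 'xxaccayz' for palindromic substrings.
Substring at positions 2-5: 'acca'.
Check: reverse('acca') = 'acca' -> palindrome confirmed.
Neighbouring characters ('x' / 'y') break symmetry, so it cannot extend further.
No longer palindromic substring exists; longest length = 4

4


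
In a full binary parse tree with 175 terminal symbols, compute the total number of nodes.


Leaf nodes (terminals): 175
Internal nodes = n - 1 = 175 - 1 = 174
Total = leaves + internal = 175 + 174 = 349

349


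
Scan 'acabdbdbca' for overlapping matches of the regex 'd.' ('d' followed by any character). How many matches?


Pattern: d. means 'd' followed by any character.
Scanning 'acabdbdbca' position-by-position:
  Pos 0: window 'ac' -> no
  Pos 1: window 'ca' -> no
  Pos 2: window 'ab' -> no
  Pos 3: window 'bd' -> no
  Pos 4: window 'db' -> MATCH
  Pos 5: window 'bd' -> no
  Pos 6: window 'db' -> MATCH
  Pos 7: window 'bc' -> no
  Pos 8: window 'ca' -> no
  Pos 9: window 'a' -> no
Total matches: 2

2


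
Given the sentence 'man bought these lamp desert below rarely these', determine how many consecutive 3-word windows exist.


Word trigrams from [8] words:
  Trigram 1: (man bought these)
  Trigram 2: (bought these lamp)
  Trigram 3: (these lamp desert)
  Trigram 4: (lamp desert below)
  Trigram 5: (desert below rarely)
  Trigram 6: (below rarely these)
Total word trigrams: 8 - 2 = 6

6


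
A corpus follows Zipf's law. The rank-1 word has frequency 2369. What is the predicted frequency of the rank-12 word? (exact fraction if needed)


Zipf's law: freq(rank) = f1 / rank
f1 = 2369, rank = 12
freq = 2369 / 12
GCD(2369, 12) = 1
Simplified: 2369/12

2369/12


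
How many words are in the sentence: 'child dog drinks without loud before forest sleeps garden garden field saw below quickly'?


Counting words by splitting on spaces:
  Word 1: 'child'
  Word 2: 'dog'
  Word 3: 'drinks'
  Word 4: 'without'
  Word 5: 'loud'
  Word 6: 'before'
  Word 7: 'forest'
  Word 8: 'sleeps'
  Word 9: 'garden'
  Word 10: 'garden'
  Word 11: 'field'
  Word 12: 'saw'
  Word 13: 'below'
  Word 14: 'quickly'
Total words: 14

14


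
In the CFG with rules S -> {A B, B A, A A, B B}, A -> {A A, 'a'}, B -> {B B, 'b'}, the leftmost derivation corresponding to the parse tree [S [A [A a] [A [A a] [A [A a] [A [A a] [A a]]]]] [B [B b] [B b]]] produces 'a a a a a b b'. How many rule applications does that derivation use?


Every bracketed nonterminal node [X ...] in the tree is produced by exactly one rule application.
Reading the tree off as a leftmost derivation:
  Step 1: S  =>  A B   (applied S -> A B)
  Step 2: A B  =>  A A B   (applied A -> A A)
  Step 3: A A B  =>  a A B   (applied A -> a)
  Step 4: a A B  =>  a A A B   (applied A -> A A)
  Step 5: a A A B  =>  a a A B   (applied A -> a)
  Step 6: a a A B  =>  a a A A B   (applied A -> A A)
  Step 7: a a A A B  =>  a a a A B   (applied A -> a)
  Step 8: a a a A B  =>  a a a A A B   (applied A -> A A)
  Step 9: a a a A A B  =>  a a a a A B   (applied A -> a)
  Step 10: a a a a A B  =>  a a a a a B   (applied A -> a)
  Step 11: a a a a a B  =>  a a a a a B B   (applied B -> B B)
  Step 12: a a a a a B B  =>  a a a a a b B   (applied B -> b)
  Step 13: a a a a a b B  =>  a a a a a b b   (applied B -> b)
Final yield: a a a a a b b
Total rewrite steps: 13

13


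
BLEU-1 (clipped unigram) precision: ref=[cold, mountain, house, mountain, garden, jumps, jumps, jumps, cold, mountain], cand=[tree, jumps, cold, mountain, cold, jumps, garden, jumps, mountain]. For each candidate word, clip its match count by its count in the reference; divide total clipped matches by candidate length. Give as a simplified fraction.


Reference word counts: {'cold': 2, 'garden': 1, 'house': 1, 'jumps': 3, 'mountain': 3}
Checking each candidate word (with clipping):
  'tree' -> not in reference -> no match (matches: 0)
  'jumps' -> in reference (ref count 3, used 1/3) -> match (matches: 1)
  'cold' -> in reference (ref count 2, used 1/2) -> match (matches: 2)
  'mountain' -> in reference (ref count 3, used 1/3) -> match (matches: 3)
  'cold' -> in reference (ref count 2, used 2/2) -> match (matches: 4)
  'jumps' -> in reference (ref count 3, used 2/3) -> match (matches: 5)
  'garden' -> in reference (ref count 1, used 1/1) -> match (matches: 6)
  'jumps' -> in reference (ref count 3, used 3/3) -> match (matches: 7)
  'mountain' -> in reference (ref count 3, used 2/3) -> match (matches: 8)
Clipped matches: 8, Candidate length: 9
Precision = 8/9

8/9


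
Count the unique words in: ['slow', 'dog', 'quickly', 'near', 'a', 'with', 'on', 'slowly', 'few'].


Listing all tokens and tracking unique types:
  Token 1: 'slow' -> NEW (unique so far: 1)
  Token 2: 'dog' -> NEW (unique so far: 2)
  Token 3: 'quickly' -> NEW (unique so far: 3)
  Token 4: 'near' -> NEW (unique so far: 4)
  Token 5: 'a' -> NEW (unique so far: 5)
  Token 6: 'with' -> NEW (unique so far: 6)
  Token 7: 'on' -> NEW (unique so far: 7)
  Token 8: 'slowly' -> NEW (unique so far: 8)
  Token 9: 'few' -> NEW (unique so far: 9)
Unique types: ('a', 'dog', 'few', 'near', 'on', 'quickly', 'slow', 'slowly', 'with')
Vocabulary size: 9

9


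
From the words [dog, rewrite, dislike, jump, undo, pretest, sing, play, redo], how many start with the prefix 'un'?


Checking each word for prefix 'un':
  'dog' -> no (count: 0)
  'rewrite' -> no (count: 0)
  'dislike' -> no (count: 0)
  'jump' -> no (count: 0)
  'undo' -> YES, starts with 'un' (count: 1)
  'pretest' -> no (count: 1)
  'sing' -> no (count: 1)
  'play' -> no (count: 1)
  'redo' -> no (count: 1)
Total with prefix 'un': 1

1


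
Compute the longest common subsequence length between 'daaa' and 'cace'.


DP table for LCS of 'daaa' and 'cace':
       c  a  c  e
    0  0  0  0  0
  d 0  0  0  0  0
  a 0  0  1  1  1
  a 0  0  1  1  1
  a 0  0  1  1  1
LCS: 'a'
LCS length = 1

1


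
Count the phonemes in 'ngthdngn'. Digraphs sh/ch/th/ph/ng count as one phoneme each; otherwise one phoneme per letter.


Parsing 'ngthdngn' greedily, digraphs first:
  'ng' -> digraph (1 consonant phoneme) (phonemes so far: 1)
  'th' -> digraph (1 consonant phoneme) (phonemes so far: 2)
  'd' -> consonant phoneme (phonemes so far: 3)
  'ng' -> digraph (1 consonant phoneme) (phonemes so far: 4)
  'n' -> consonant phoneme (phonemes so far: 5)
Total phonemes: 5

5


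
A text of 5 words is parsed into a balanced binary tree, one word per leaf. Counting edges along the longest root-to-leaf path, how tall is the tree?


In a balanced binary tree with n leaves the deepest leaf is ceil(log2(n)) edges below the root.
log2(5) = 2.3219
ceil(2.3219) = 3
height (edges) = 3

3


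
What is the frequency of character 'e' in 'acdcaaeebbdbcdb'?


Scanning 'acdcaaeebbdbcdb' for 'e':
  Position 6: 'e' -> MATCH (count: 1)
  Position 7: 'e' -> MATCH (count: 2)
Total occurrences of 'e': 2

2


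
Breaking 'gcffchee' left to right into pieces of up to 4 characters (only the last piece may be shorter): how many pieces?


'gcffchee' has 8 characters.
Chunking with max size 4:
  Chunk 1: 'gcff' (positions 0-3)
  Chunk 2: 'chee' (positions 4-7)
Total chunks: ceil(8 / 4) = 2

2


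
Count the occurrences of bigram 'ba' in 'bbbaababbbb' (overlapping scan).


Scanning 'bbbaababbbb' for bigram 'ba':
  Position 0: 'bb' -> no
  Position 1: 'bb' -> no
  Position 2: 'ba' -> MATCH
  Position 3: 'aa' -> no
  Position 4: 'ab' -> no
  Position 5: 'ba' -> MATCH
  Position 6: 'ab' -> no
  Position 7: 'bb' -> no
  Position 8: 'bb' -> no
  Position 9: 'bb' -> no
Total matches: 2

2


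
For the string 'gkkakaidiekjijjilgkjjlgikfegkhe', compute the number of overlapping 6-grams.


String 'gkkakaidiekjijjilgkjjlgikfegkhe' has length L = 31.
Number of overlapping n-grams = L - n + 1
Substituting: 31 - 6 + 1 = 26

26


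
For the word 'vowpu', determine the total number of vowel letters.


Scanning each character of 'vowpu':
  Position 1: 'v' -> consonant (running count: 0)
  Position 2: 'o' -> vowel (running count: 1)
  Position 3: 'w' -> consonant (running count: 1)
  Position 4: 'p' -> consonant (running count: 1)
  Position 5: 'u' -> vowel (running count: 2)
Total vowels: 2

2


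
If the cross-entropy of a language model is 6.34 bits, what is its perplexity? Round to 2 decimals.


Perplexity formula: PP = 2^H
H = 6.34
PP = 2^6.34
Decompose: 2^6.34 = 2^6 * 2^0.34
2^6 = 64, 2^0.34 ~ 1.2657566
PP ~ 64 * 1.2657566 = 81.0084224
Rounded to 2 decimals: 81.01

81.01


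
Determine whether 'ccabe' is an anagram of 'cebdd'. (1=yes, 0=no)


Sort characters of 'ccabe': 'abcce'
Sort characters of 'cebdd': 'bcdde'
Sorted forms differ -> they are NOT anagrams
Result: 0

0


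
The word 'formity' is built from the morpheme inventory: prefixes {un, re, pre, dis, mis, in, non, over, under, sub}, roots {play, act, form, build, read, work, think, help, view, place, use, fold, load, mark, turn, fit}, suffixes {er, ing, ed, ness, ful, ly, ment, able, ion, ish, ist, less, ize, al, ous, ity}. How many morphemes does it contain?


Segmenting 'formity' against the inventory:
  'form' -> root (morpheme 1)
  'ity' -> suffix (morpheme 2)
Total morphemes: 2

2


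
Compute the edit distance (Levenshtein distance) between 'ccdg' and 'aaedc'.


Building DP table for s1='ccdg' (len 4) and s2='aaedc' (len 5):
       a  a  e  d  c
    0  1  2  3  4  5
  c 1  1  2  3  4  4
  c 2  2  2  3  4  4
  d 3  3  3  3  3  4
  g 4  4  4  4  4  4
Edit distance = dp[4][5] = 4

4


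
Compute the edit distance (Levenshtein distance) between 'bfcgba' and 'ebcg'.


Building DP table for s1='bfcgba' (len 6) and s2='ebcg' (len 4):
       e  b  c  g
    0  1  2  3  4
  b 1  1  1  2  3
  f 2  2  2  2  3
  c 3  3  3  2  3
  g 4  4  4  3  2
  b 5  5  4  4  3
  a 6  6  5  5  4
Edit distance = dp[6][4] = 4

4


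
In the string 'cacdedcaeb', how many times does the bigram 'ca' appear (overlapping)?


Scanning 'cacdedcaeb' for bigram 'ca':
  Position 0: 'ca' -> MATCH
  Position 1: 'ac' -> no
  Position 2: 'cd' -> no
  Position 3: 'de' -> no
  Position 4: 'ed' -> no
  Position 5: 'dc' -> no
  Position 6: 'ca' -> MATCH
  Position 7: 'ae' -> no
  Position 8: 'eb' -> no
Total matches: 2

2


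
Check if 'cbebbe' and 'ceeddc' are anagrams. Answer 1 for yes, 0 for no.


Sort characters of 'cbebbe': 'bbbcee'
Sort characters of 'ceeddc': 'ccddee'
Sorted forms differ -> they are NOT anagrams
Result: 0

0


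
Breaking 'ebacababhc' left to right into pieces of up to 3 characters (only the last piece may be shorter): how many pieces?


'ebacababhc' has 10 characters.
Chunking with max size 3:
  Chunk 1: 'eba' (positions 0-2)
  Chunk 2: 'cab' (positions 3-5)
  Chunk 3: 'abh' (positions 6-8)
  Chunk 4: 'c' (positions 9-9)
Total chunks: ceil(10 / 3) = 4

4


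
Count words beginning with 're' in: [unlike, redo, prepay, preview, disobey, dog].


Checking each word for prefix 're':
  'unlike' -> no (count: 0)
  'redo' -> YES, starts with 're' (count: 1)
  'prepay' -> no (count: 1)
  'preview' -> no (count: 1)
  'disobey' -> no (count: 1)
  'dog' -> no (count: 1)
Total with prefix 're': 1

1


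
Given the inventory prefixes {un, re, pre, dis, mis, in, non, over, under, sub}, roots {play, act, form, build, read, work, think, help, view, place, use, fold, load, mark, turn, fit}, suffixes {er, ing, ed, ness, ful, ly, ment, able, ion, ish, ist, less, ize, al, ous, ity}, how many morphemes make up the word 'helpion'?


Segmenting 'helpion' against the inventory:
  'help' -> root (morpheme 1)
  'ion' -> suffix (morpheme 2)
Total morphemes: 2

2


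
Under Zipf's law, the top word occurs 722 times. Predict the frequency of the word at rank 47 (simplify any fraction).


Zipf's law: freq(rank) = f1 / rank
f1 = 722, rank = 47
freq = 722 / 47
GCD(722, 47) = 1
Simplified: 722/47

722/47


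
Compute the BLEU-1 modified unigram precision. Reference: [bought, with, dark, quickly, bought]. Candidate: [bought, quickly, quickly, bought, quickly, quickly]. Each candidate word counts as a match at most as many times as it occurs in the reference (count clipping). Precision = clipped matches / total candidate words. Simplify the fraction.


Reference word counts: {'bought': 2, 'dark': 1, 'quickly': 1, 'with': 1}
Checking each candidate word (with clipping):
  'bought' -> in reference (ref count 2, used 1/2) -> match (matches: 1)
  'quickly' -> in reference (ref count 1, used 1/1) -> match (matches: 2)
  'quickly' -> ref count 1 already used up (1/1) -> clipped, no match (matches: 2)
  'bought' -> in reference (ref count 2, used 2/2) -> match (matches: 3)
  'quickly' -> ref count 1 already used up (1/1) -> clipped, no match (matches: 3)
  'quickly' -> ref count 1 already used up (1/1) -> clipped, no match (matches: 3)
Clipped matches: 3, Candidate length: 6
Precision = 3/6 = 1/2

1/2


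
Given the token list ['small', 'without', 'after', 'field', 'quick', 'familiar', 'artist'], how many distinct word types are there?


Listing all tokens and tracking unique types:
  Token 1: 'small' -> NEW (unique so far: 1)
  Token 2: 'without' -> NEW (unique so far: 2)
  Token 3: 'after' -> NEW (unique so far: 3)
  Token 4: 'field' -> NEW (unique so far: 4)
  Token 5: 'quick' -> NEW (unique so far: 5)
  Token 6: 'familiar' -> NEW (unique so far: 6)
  Token 7: 'artist' -> NEW (unique so far: 7)
Unique types: ('after', 'artist', 'familiar', 'field', 'quick', 'small', 'without')
Vocabulary size: 7

7


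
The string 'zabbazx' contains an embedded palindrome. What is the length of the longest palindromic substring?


Scanning 'zabbazx' for palindromic substrings.
Substring at positions 0-5: 'zabbaz'.
Check: reverse('zabbaz') = 'zabbaz' -> palindrome confirmed.
Neighbouring characters ('-' / 'x') break symmetry, so it cannot extend further.
No longer palindromic substring exists; longest length = 6

6


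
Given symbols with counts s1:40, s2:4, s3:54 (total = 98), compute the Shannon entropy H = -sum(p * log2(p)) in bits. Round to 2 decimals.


Computing entropy H = -sum(p_i * log2(p_i)):
  s1: p = 40/98 = 0.4082, -p*log2(p) = 0.5277
  s2: p = 4/98 = 0.0408, -p*log2(p) = 0.1884
  s3: p = 54/98 = 0.5510, -p*log2(p) = 0.4738
H = sum of terms = 1.1899
Rounded to 2 decimals: 1.19

1.19


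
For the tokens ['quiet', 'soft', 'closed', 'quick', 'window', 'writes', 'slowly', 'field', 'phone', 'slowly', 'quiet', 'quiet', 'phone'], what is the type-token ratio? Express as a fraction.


Tokens: 13
Unique types: ('closed', 'field', 'phone', 'quick', 'quiet', 'slowly', 'soft', 'window', 'writes') = 9
TTR = 9/13
Already in lowest terms.

9/13


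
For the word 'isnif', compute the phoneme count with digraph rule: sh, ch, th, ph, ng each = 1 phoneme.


Parsing 'isnif' greedily, digraphs first:
  'i' -> vowel phoneme (phonemes so far: 1)
  's' -> consonant phoneme (phonemes so far: 2)
  'n' -> consonant phoneme (phonemes so far: 3)
  'i' -> vowel phoneme (phonemes so far: 4)
  'f' -> consonant phoneme (phonemes so far: 5)
Total phonemes: 5

5


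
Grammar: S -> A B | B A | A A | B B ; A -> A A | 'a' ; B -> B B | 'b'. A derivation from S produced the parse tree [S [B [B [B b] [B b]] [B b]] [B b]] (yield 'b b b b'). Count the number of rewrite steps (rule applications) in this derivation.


Every bracketed nonterminal node [X ...] in the tree is produced by exactly one rule application.
Reading the tree off as a leftmost derivation:
  Step 1: S  =>  B B   (applied S -> B B)
  Step 2: B B  =>  B B B   (applied B -> B B)
  Step 3: B B B  =>  B B B B   (applied B -> B B)
  Step 4: B B B B  =>  b B B B   (applied B -> b)
  Step 5: b B B B  =>  b b B B   (applied B -> b)
  Step 6: b b B B  =>  b b b B   (applied B -> b)
  Step 7: b b b B  =>  b b b b   (applied B -> b)
Final yield: b b b b
Total rewrite steps: 7

7


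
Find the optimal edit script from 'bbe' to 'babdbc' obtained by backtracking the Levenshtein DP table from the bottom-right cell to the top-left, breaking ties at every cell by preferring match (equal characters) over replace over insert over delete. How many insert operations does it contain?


Edit distance = 4. Backtracking from cell (3, 6) with preference match > replace > insert > delete,
then listing the resulting alignment 'bbe' -> 'babdbc' left to right:
  Step 1: insert 'b' [insertion #1]
  Step 2: insert 'a' [insertion #2]
  Step 3: keep 'b'
  Step 4: insert 'd' [insertion #3]
  Step 5: keep 'b'
  Step 6: replace e->c
Total insertions: 3

3


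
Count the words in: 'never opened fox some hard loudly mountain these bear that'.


Counting words by splitting on spaces:
  Word 1: 'never'
  Word 2: 'opened'
  Word 3: 'fox'
  Word 4: 'some'
  Word 5: 'hard'
  Word 6: 'loudly'
  Word 7: 'mountain'
  Word 8: 'these'
  Word 9: 'bear'
  Word 10: 'that'
Total words: 10

10


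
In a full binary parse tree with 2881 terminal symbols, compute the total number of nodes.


Leaf nodes (terminals): 2881
Internal nodes = n - 1 = 2881 - 1 = 2880
Total = leaves + internal = 2881 + 2880 = 5761

5761


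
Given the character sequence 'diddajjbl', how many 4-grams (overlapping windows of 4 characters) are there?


String 'diddajjbl' has length L = 9.
Number of overlapping n-grams = L - n + 1
Substituting: 9 - 4 + 1 = 6

6


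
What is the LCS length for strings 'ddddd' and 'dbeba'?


DP table for LCS of 'ddddd' and 'dbeba':
       d  b  e  b  a
    0  0  0  0  0  0
  d 0  1  1  1  1  1
  d 0  1  1  1  1  1
  d 0  1  1  1  1  1
  d 0  1  1  1  1  1
  d 0  1  1  1  1  1
LCS: 'd'
LCS length = 1

1


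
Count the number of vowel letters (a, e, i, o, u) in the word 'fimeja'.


Scanning each character of 'fimeja':
  Position 1: 'f' -> consonant (running count: 0)
  Position 2: 'i' -> vowel (running count: 1)
  Position 3: 'm' -> consonant (running count: 1)
  Position 4: 'e' -> vowel (running count: 2)
  Position 5: 'j' -> consonant (running count: 2)
  Position 6: 'a' -> vowel (running count: 3)
Total vowels: 3

3


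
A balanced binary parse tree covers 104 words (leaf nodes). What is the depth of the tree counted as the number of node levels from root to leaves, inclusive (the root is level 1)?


In a balanced binary tree with n leaves the deepest leaf is ceil(log2(n)) edges below the root,
so counting node levels inclusive of root and leaves gives ceil(log2(n)) + 1 levels.
log2(104) = 6.7004
ceil(6.7004) = 7
levels = 7 + 1 = 8

8


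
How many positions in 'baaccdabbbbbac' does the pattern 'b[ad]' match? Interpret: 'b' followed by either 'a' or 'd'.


Pattern: b[ad] means 'b' followed by either 'a' or 'd'.
Scanning 'baaccdabbbbbac' position-by-position:
  Pos 0: window 'ba' -> MATCH
  Pos 1: window 'aa' -> no
  Pos 2: window 'ac' -> no
  Pos 3: window 'cc' -> no
  Pos 4: window 'cd' -> no
  Pos 5: window 'da' -> no
  Pos 6: window 'ab' -> no
  Pos 7: window 'bb' -> no
  Pos 8: window 'bb' -> no
  Pos 9: window 'bb' -> no
  Pos 10: window 'bb' -> no
  Pos 11: window 'ba' -> MATCH
  Pos 12: window 'ac' -> no
  Pos 13: window 'c' -> no
Total matches: 2

2


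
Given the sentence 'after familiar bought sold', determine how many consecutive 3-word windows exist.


Word trigrams from [4] words:
  Trigram 1: (after familiar bought)
  Trigram 2: (familiar bought sold)
Total word trigrams: 4 - 2 = 2

2


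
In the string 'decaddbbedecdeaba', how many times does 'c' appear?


Scanning 'decaddbbedecdeaba' for 'c':
  Position 2: 'c' -> MATCH (count: 1)
  Position 11: 'c' -> MATCH (count: 2)
Total occurrences of 'c': 2

2


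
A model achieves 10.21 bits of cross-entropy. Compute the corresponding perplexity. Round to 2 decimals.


Perplexity formula: PP = 2^H
H = 10.21
PP = 2^10.21
Decompose: 2^10.21 = 2^10 * 2^0.21
2^10 = 1024, 2^0.21 ~ 1.1566882
PP ~ 1024 * 1.1566882 = 1184.4487168
Rounded to 2 decimals: 1184.45

1184.45


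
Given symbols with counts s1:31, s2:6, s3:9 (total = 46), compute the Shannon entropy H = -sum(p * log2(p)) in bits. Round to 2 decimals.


Computing entropy H = -sum(p_i * log2(p_i)):
  s1: p = 31/46 = 0.6739, -p*log2(p) = 0.3837
  s2: p = 6/46 = 0.1304, -p*log2(p) = 0.3833
  s3: p = 9/46 = 0.1957, -p*log2(p) = 0.4605
H = sum of terms = 1.2275
Rounded to 2 decimals: 1.23

1.23


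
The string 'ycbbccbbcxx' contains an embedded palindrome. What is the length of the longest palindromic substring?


Scanning 'ycbbccbbcxx' for palindromic substrings.
Substring at positions 1-8: 'cbbccbbc'.
Check: reverse('cbbccbbc') = 'cbbccbbc' -> palindrome confirmed.
Neighbouring characters ('y' / 'x') break symmetry, so it cannot extend further.
No longer palindromic substring exists; longest length = 8

8


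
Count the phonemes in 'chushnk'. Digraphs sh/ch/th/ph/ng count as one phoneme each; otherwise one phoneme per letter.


Parsing 'chushnk' greedily, digraphs first:
  'ch' -> digraph (1 consonant phoneme) (phonemes so far: 1)
  'u' -> vowel phoneme (phonemes so far: 2)
  'sh' -> digraph (1 consonant phoneme) (phonemes so far: 3)
  'n' -> consonant phoneme (phonemes so far: 4)
  'k' -> consonant phoneme (phonemes so far: 5)
Total phonemes: 5

5


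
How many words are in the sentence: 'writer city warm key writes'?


Counting words by splitting on spaces:
  Word 1: 'writer'
  Word 2: 'city'
  Word 3: 'warm'
  Word 4: 'key'
  Word 5: 'writes'
Total words: 5

5


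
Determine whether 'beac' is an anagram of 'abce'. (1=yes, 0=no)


Sort characters of 'beac': 'abce'
Sort characters of 'abce': 'abce'
Sorted forms match -> they ARE anagrams
Result: 1

1


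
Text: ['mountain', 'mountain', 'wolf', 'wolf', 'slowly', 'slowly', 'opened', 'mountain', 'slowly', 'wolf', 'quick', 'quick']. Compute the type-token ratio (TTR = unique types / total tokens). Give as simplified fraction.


Tokens: 12
Unique types: ('mountain', 'opened', 'quick', 'slowly', 'wolf') = 5
TTR = 5/12
Already in lowest terms.

5/12


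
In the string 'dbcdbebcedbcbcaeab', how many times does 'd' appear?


Scanning 'dbcdbebcedbcbcaeab' for 'd':
  Position 0: 'd' -> MATCH (count: 1)
  Position 3: 'd' -> MATCH (count: 2)
  Position 9: 'd' -> MATCH (count: 3)
Total occurrences of 'd': 3

3


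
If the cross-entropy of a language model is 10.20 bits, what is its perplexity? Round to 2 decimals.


Perplexity formula: PP = 2^H
H = 10.20
PP = 2^10.20
Decompose: 2^10.20 = 2^10 * 2^0.20
2^10 = 1024, 2^0.20 ~ 1.1486984
PP ~ 1024 * 1.1486984 = 1176.2671616
Rounded to 2 decimals: 1176.27

1176.27


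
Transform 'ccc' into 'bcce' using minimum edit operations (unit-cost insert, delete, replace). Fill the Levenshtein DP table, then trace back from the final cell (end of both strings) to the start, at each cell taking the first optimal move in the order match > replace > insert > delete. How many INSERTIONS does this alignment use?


Edit distance = 2. Backtracking from cell (3, 4) with preference match > replace > insert > delete,
then listing the resulting alignment 'ccc' -> 'bcce' left to right:
  Step 1: insert 'b' [insertion #1]
  Step 2: keep 'c'
  Step 3: keep 'c'
  Step 4: replace c->e
Total insertions: 1

1


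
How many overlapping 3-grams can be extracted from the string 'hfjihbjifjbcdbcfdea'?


String 'hfjihbjifjbcdbcfdea' has length L = 19.
Number of overlapping n-grams = L - n + 1
Substituting: 19 - 3 + 1 = 17

17


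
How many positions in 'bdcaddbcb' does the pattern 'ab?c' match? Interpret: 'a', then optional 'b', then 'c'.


Pattern: ab?c means 'a', then optional 'b', then 'c'.
Scanning 'bdcaddbcb' position-by-position:
  Pos 0: window 'bdc' -> no
  Pos 1: window 'dca' -> no
  Pos 2: window 'cad' -> no
  Pos 3: window 'add' -> no
  Pos 4: window 'ddb' -> no
  Pos 5: window 'dbc' -> no
  Pos 6: window 'bcb' -> no
  Pos 7: window 'cb' -> no
  Pos 8: window 'b' -> no
Total matches: 0

0


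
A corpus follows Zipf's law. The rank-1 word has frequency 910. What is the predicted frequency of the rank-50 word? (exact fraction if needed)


Zipf's law: freq(rank) = f1 / rank
f1 = 910, rank = 50
freq = 910 / 50
GCD(910, 50) = 10
Simplified: 91/5

91/5


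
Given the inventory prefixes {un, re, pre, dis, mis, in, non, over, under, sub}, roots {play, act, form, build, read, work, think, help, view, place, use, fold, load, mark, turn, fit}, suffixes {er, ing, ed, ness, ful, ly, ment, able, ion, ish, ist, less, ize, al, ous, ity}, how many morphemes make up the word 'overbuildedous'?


Segmenting 'overbuildedous' against the inventory:
  'over' -> prefix (morpheme 1)
  'build' -> root (morpheme 2)
  'ed' -> suffix (morpheme 3)
  'ous' -> suffix (morpheme 4)
Total morphemes: 4

4


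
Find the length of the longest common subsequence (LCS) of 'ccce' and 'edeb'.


DP table for LCS of 'ccce' and 'edeb':
       e  d  e  b
    0  0  0  0  0
  c 0  0  0  0  0
  c 0  0  0  0  0
  c 0  0  0  0  0
  e 0  1  1  1  1
LCS: 'e'
LCS length = 1

1


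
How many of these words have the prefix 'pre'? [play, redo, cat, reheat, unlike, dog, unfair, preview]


Checking each word for prefix 'pre':
  'play' -> no (count: 0)
  'redo' -> no (count: 0)
  'cat' -> no (count: 0)
  'reheat' -> no (count: 0)
  'unlike' -> no (count: 0)
  'dog' -> no (count: 0)
  'unfair' -> no (count: 0)
  'preview' -> YES, starts with 'pre' (count: 1)
Total with prefix 'pre': 1

1


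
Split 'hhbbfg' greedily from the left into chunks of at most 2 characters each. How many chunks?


'hhbbfg' has 6 characters.
Chunking with max size 2:
  Chunk 1: 'hh' (positions 0-1)
  Chunk 2: 'bb' (positions 2-3)
  Chunk 3: 'fg' (positions 4-5)
Total chunks: ceil(6 / 2) = 3

3


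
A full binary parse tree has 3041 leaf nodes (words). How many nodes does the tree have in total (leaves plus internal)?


Leaf nodes (terminals): 3041
Internal nodes = n - 1 = 3041 - 1 = 3040
Total = leaves + internal = 3041 + 3040 = 6081

6081


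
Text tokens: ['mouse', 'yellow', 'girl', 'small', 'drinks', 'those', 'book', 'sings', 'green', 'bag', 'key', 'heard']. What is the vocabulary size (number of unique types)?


Listing all tokens and tracking unique types:
  Token 1: 'mouse' -> NEW (unique so far: 1)
  Token 2: 'yellow' -> NEW (unique so far: 2)
  Token 3: 'girl' -> NEW (unique so far: 3)
  Token 4: 'small' -> NEW (unique so far: 4)
  Token 5: 'drinks' -> NEW (unique so far: 5)
  Token 6: 'those' -> NEW (unique so far: 6)
  Token 7: 'book' -> NEW (unique so far: 7)
  Token 8: 'sings' -> NEW (unique so far: 8)
  Token 9: 'green' -> NEW (unique so far: 9)
  Token 10: 'bag' -> NEW (unique so far: 10)
  Token 11: 'key' -> NEW (unique so far: 11)
  Token 12: 'heard' -> NEW (unique so far: 12)
Unique types: ('bag', 'book', 'drinks', 'girl', 'green', 'heard', 'key', 'mouse', 'sings', 'small', 'those', 'yellow')
Vocabulary size: 12

12


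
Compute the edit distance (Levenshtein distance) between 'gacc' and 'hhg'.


Building DP table for s1='gacc' (len 4) and s2='hhg' (len 3):
       h  h  g
    0  1  2  3
  g 1  1  2  2
  a 2  2  2  3
  c 3  3  3  3
  c 4  4  4  4
Edit distance = dp[4][3] = 4

4


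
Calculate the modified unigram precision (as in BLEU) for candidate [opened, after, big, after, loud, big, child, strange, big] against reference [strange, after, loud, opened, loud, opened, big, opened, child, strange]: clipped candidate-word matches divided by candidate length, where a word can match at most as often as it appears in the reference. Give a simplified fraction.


Reference word counts: {'after': 1, 'big': 1, 'child': 1, 'loud': 2, 'opened': 3, 'strange': 2}
Checking each candidate word (with clipping):
  'opened' -> in reference (ref count 3, used 1/3) -> match (matches: 1)
  'after' -> in reference (ref count 1, used 1/1) -> match (matches: 2)
  'big' -> in reference (ref count 1, used 1/1) -> match (matches: 3)
  'after' -> ref count 1 already used up (1/1) -> clipped, no match (matches: 3)
  'loud' -> in reference (ref count 2, used 1/2) -> match (matches: 4)
  'big' -> ref count 1 already used up (1/1) -> clipped, no match (matches: 4)
  'child' -> in reference (ref count 1, used 1/1) -> match (matches: 5)
  'strange' -> in reference (ref count 2, used 1/2) -> match (matches: 6)
  'big' -> ref count 1 already used up (1/1) -> clipped, no match (matches: 6)
Clipped matches: 6, Candidate length: 9
Precision = 6/9 = 2/3

2/3


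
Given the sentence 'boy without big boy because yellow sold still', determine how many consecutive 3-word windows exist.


Word trigrams from [8] words:
  Trigram 1: (boy without big)
  Trigram 2: (without big boy)
  Trigram 3: (big boy because)
  Trigram 4: (boy because yellow)
  Trigram 5: (because yellow sold)
  Trigram 6: (yellow sold still)
Total word trigrams: 8 - 2 = 6

6


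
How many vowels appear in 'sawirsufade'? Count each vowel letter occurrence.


Scanning each character of 'sawirsufade':
  Position 1: 's' -> consonant (running count: 0)
  Position 2: 'a' -> vowel (running count: 1)
  Position 3: 'w' -> consonant (running count: 1)
  Position 4: 'i' -> vowel (running count: 2)
  Position 5: 'r' -> consonant (running count: 2)
  Position 6: 's' -> consonant (running count: 2)
  Position 7: 'u' -> vowel (running count: 3)
  Position 8: 'f' -> consonant (running count: 3)
  Position 9: 'a' -> vowel (running count: 4)
  Position 10: 'd' -> consonant (running count: 4)
  Position 11: 'e' -> vowel (running count: 5)
Total vowels: 5

5


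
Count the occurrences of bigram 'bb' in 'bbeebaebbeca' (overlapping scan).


Scanning 'bbeebaebbeca' for bigram 'bb':
  Position 0: 'bb' -> MATCH
  Position 1: 'be' -> no
  Position 2: 'ee' -> no
  Position 3: 'eb' -> no
  Position 4: 'ba' -> no
  Position 5: 'ae' -> no
  Position 6: 'eb' -> no
  Position 7: 'bb' -> MATCH
  Position 8: 'be' -> no
  Position 9: 'ec' -> no
  Position 10: 'ca' -> no
Total matches: 2

2


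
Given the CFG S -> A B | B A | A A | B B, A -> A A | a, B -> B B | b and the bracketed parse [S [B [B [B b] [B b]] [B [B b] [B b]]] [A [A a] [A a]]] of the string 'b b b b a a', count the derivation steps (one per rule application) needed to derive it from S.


Every bracketed nonterminal node [X ...] in the tree is produced by exactly one rule application.
Reading the tree off as a leftmost derivation:
  Step 1: S  =>  B A   (applied S -> B A)
  Step 2: B A  =>  B B A   (applied B -> B B)
  Step 3: B B A  =>  B B B A   (applied B -> B B)
  Step 4: B B B A  =>  b B B A   (applied B -> b)
  Step 5: b B B A  =>  b b B A   (applied B -> b)
  Step 6: b b B A  =>  b b B B A   (applied B -> B B)
  Step 7: b b B B A  =>  b b b B A   (applied B -> b)
  Step 8: b b b B A  =>  b b b b A   (applied B -> b)
  Step 9: b b b b A  =>  b b b b A A   (applied A -> A A)
  Step 10: b b b b A A  =>  b b b b a A   (applied A -> a)
  Step 11: b b b b a A  =>  b b b b a a   (applied A -> a)
Final yield: b b b b a a
Total rewrite steps: 11

11


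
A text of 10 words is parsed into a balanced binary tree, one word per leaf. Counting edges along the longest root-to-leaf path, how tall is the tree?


In a balanced binary tree with n leaves the deepest leaf is ceil(log2(n)) edges below the root.
log2(10) = 3.3219
ceil(3.3219) = 4
height (edges) = 4

4


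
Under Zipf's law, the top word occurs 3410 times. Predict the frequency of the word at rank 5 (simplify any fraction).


Zipf's law: freq(rank) = f1 / rank
f1 = 3410, rank = 5
freq = 3410 / 5
= 682

682


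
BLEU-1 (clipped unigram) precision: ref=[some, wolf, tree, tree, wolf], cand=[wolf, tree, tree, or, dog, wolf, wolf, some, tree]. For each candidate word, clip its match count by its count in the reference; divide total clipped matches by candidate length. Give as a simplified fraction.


Reference word counts: {'some': 1, 'tree': 2, 'wolf': 2}
Checking each candidate word (with clipping):
  'wolf' -> in reference (ref count 2, used 1/2) -> match (matches: 1)
  'tree' -> in reference (ref count 2, used 1/2) -> match (matches: 2)
  'tree' -> in reference (ref count 2, used 2/2) -> match (matches: 3)
  'or' -> not in reference -> no match (matches: 3)
  'dog' -> not in reference -> no match (matches: 3)
  'wolf' -> in reference (ref count 2, used 2/2) -> match (matches: 4)
  'wolf' -> ref count 2 already used up (2/2) -> clipped, no match (matches: 4)
  'some' -> in reference (ref count 1, used 1/1) -> match (matches: 5)
  'tree' -> ref count 2 already used up (2/2) -> clipped, no match (matches: 5)
Clipped matches: 5, Candidate length: 9
Precision = 5/9

5/9


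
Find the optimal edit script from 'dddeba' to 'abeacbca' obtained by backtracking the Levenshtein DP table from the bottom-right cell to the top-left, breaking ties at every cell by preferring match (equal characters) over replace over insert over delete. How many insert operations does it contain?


Edit distance = 6. Backtracking from cell (6, 8) with preference match > replace > insert > delete,
then listing the resulting alignment 'dddeba' -> 'abeacbca' left to right:
  Step 1: insert 'a' [insertion #1]
  Step 2: replace d->b
  Step 3: replace d->e
  Step 4: replace d->a
  Step 5: replace e->c
  Step 6: keep 'b'
  Step 7: insert 'c' [insertion #2]
  Step 8: keep 'a'
Total insertions: 2

2


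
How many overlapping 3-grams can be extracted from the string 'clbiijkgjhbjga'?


String 'clbiijkgjhbjga' has length L = 14.
Number of overlapping n-grams = L - n + 1
Substituting: 14 - 3 + 1 = 12

12


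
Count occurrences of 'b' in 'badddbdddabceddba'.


Scanning 'badddbdddabceddba' for 'b':
  Position 0: 'b' -> MATCH (count: 1)
  Position 5: 'b' -> MATCH (count: 2)
  Position 10: 'b' -> MATCH (count: 3)
  Position 15: 'b' -> MATCH (count: 4)
Total occurrences of 'b': 4

4


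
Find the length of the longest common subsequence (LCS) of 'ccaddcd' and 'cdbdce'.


DP table for LCS of 'ccaddcd' and 'cdbdce':
       c  d  b  d  c  e
    0  0  0  0  0  0  0
  c 0  1  1  1  1  1  1
  c 0  1  1  1  1  2  2
  a 0  1  1  1  1  2  2
  d 0  1  2  2  2  2  2
  d 0  1  2  2  3  3  3
  c 0  1  2  2  3  4  4
  d 0  1  2  2  3  4  4
LCS: 'cddc'
LCS length = 4

4
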